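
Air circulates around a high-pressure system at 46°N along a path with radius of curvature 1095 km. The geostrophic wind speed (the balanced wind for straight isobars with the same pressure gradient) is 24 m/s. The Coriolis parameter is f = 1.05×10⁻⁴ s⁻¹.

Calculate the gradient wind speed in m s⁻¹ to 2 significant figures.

Around a high, pressure-gradient force acts outward with centrifugal, so Coriolis balances both:
fV = (1/ρ)|∂P/∂n| + V²/R  →  V² − fR·V + fR·V_g = 0
With fR = 1.05×10⁻⁴ × 1095×10³ m = 115 m/s:
V = [fR − √((fR)² − 4 fR V_g)]/2 = [115 − √(115² − 4×115×24)]/2 = 34.1 m/s
Supergeostrophic (V > V_g = 24 m/s), as expected around a high.

34 m s⁻¹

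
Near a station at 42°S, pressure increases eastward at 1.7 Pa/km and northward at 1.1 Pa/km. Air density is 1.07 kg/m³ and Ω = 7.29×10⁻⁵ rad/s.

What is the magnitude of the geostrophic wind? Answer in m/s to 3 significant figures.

19.4 m/s

Coriolis parameter at 42°S:
f = 2Ω sin φ = 2 × 7.29×10⁻⁵ × sin 42° = 9.76×10⁻⁵ s⁻¹
In the Southern Hemisphere f is negative: f = −9.76×10⁻⁵ s⁻¹.
Component geostrophic relations (x east, y north):
u_g = −(1/(fρ)) ∂P/∂y,  v_g = (1/(fρ)) ∂P/∂x
u_g = −(1.1×10⁻³)/(−9.76×10⁻⁵ × 1.07) = 10.5 m/s;  v_g = (1.7×10⁻³)/(−9.76×10⁻⁵ × 1.07) = −16.3 m/s
|V_g| = √(u_g² + v_g²) = 19.4 m/s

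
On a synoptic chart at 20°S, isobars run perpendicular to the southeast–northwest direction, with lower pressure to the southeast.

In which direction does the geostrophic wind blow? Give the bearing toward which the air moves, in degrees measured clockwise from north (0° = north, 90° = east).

045°

The pressure-gradient force points toward the southeast (bearing 135°).
Geostrophic balance: in the Southern Hemisphere the Coriolis force deflects motion to the left, so the geostrophic wind blows 90° to the left of the pressure-gradient force (low pressure on the right).
Rotating 135° by 90° counterclockwise gives 045° — the wind blows toward the northeast.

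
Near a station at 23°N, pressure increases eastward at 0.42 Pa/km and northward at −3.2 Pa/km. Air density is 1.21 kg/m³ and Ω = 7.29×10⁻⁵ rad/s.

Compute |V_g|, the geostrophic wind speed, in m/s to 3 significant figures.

Coriolis parameter at 23°N:
f = 2Ω sin φ = 2 × 7.29×10⁻⁵ × sin 23° = 5.70×10⁻⁵ s⁻¹
Component geostrophic relations (x east, y north):
u_g = −(1/(fρ)) ∂P/∂y,  v_g = (1/(fρ)) ∂P/∂x
u_g = −(−3.2×10⁻³)/(5.70×10⁻⁵ × 1.21) = 46.4 m/s;  v_g = (0.42×10⁻³)/(5.70×10⁻⁵ × 1.21) = 6.09 m/s
|V_g| = √(u_g² + v_g²) = 46.8 m/s

46.8 m/s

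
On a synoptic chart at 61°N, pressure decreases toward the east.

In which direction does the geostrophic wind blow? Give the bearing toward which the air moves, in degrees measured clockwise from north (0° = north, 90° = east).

The pressure-gradient force points toward the east (bearing 090°).
Geostrophic balance: in the Northern Hemisphere the Coriolis force deflects motion to the right, so the geostrophic wind blows 90° to the right of the pressure-gradient force (low pressure on the left).
Rotating 090° by 90° clockwise gives 180° — the wind blows toward the south.

180°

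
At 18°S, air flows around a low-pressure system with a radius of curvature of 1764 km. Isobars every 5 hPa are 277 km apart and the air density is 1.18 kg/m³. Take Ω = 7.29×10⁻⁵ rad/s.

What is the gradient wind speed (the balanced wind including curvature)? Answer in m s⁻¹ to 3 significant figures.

25.7 m s⁻¹

Coriolis parameter at 18°S:
f = 2Ω sin φ = 2 × 7.29×10⁻⁵ × sin 18° = 4.51×10⁻⁵ s⁻¹
Pressure gradient: |∂P/∂n| = 500 Pa / 277000 m = 1.81×10⁻³ Pa/m
Geostrophic speed: V_g = |∂P/∂n|/(fρ) = 1.81×10⁻³/(4.51×10⁻⁵ × 1.18) = 34.0 m/s
Around a low, centrifugal force acts outward with Coriolis, so pressure-gradient force balances both:
(1/ρ)|∂P/∂n| = fV + V²/R  →  V² + fR·V − fR·V_g = 0
With fR = 4.51×10⁻⁵ × 1764×10³ m = 79.5 m/s:
V = [−fR + √((fR)² + 4 fR V_g)]/2 = [−79.5 + √(79.5² + 4×79.5×34)]/2 = 25.7 m/s
Subgeostrophic (V < V_g = 34 m/s), as expected around a low.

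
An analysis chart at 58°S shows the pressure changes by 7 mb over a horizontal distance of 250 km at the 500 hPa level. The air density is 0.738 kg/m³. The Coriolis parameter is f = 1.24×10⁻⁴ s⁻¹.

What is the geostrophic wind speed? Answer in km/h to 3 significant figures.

Pressure gradient: |∂P/∂n| = 700 Pa / 250000 m = 2.80×10⁻³ Pa/m
Geostrophic balance (pressure-gradient force = Coriolis force):
V_g = (1/(fρ)) |∂P/∂n| = 2.80×10⁻³ / (1.24×10⁻⁴ × 0.738) = 30.6 m/s
Converting: 30.6 m/s × 3.6 = 110 km/h

110 km/h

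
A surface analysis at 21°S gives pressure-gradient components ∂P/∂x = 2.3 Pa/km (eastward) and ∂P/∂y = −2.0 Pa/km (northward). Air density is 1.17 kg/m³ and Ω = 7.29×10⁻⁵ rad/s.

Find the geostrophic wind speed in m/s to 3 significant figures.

Coriolis parameter at 21°S:
f = 2Ω sin φ = 2 × 7.29×10⁻⁵ × sin 21° = 5.23×10⁻⁵ s⁻¹
In the Southern Hemisphere f is negative: f = −5.23×10⁻⁵ s⁻¹.
Component geostrophic relations (x east, y north):
u_g = −(1/(fρ)) ∂P/∂y,  v_g = (1/(fρ)) ∂P/∂x
u_g = −(−2.0×10⁻³)/(−5.23×10⁻⁵ × 1.17) = −32.7 m/s;  v_g = (2.3×10⁻³)/(−5.23×10⁻⁵ × 1.17) = −37.6 m/s
|V_g| = √(u_g² + v_g²) = 49.9 m/s

49.9 m/s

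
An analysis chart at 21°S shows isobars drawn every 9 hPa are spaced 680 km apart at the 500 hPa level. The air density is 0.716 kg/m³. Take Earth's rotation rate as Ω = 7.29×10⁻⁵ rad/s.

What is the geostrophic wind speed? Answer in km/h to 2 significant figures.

130 km/h

Coriolis parameter at 21°S:
f = 2Ω sin φ = 2 × 7.29×10⁻⁵ × sin 21° = 5.23×10⁻⁵ s⁻¹
Pressure gradient: |∂P/∂n| = 900 Pa / 680000 m = 1.32×10⁻³ Pa/m
Geostrophic balance (pressure-gradient force = Coriolis force):
V_g = (1/(fρ)) |∂P/∂n| = 1.32×10⁻³ / (5.23×10⁻⁵ × 0.716) = 35.4 m/s
Converting: 35.4 m/s × 3.6 = 130 km/h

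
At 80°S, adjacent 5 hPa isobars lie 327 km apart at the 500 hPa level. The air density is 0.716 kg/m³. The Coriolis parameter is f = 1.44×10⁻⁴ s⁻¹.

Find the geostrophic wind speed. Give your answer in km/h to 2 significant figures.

Pressure gradient: |∂P/∂n| = 500 Pa / 327000 m = 1.53×10⁻³ Pa/m
Geostrophic balance (pressure-gradient force = Coriolis force):
V_g = (1/(fρ)) |∂P/∂n| = 1.53×10⁻³ / (1.44×10⁻⁴ × 0.716) = 14.8 m/s
Converting: 14.8 m/s × 3.6 = 53 km/h

53 km/h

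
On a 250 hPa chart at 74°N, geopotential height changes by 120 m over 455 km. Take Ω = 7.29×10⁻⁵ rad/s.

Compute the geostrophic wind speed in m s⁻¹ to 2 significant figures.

18 m s⁻¹

Coriolis parameter at 74°N:
f = 2Ω sin φ = 2 × 7.29×10⁻⁵ × sin 74° = 1.40×10⁻⁴ s⁻¹
Height gradient: |∂Z/∂n| = 120 m / 455000 m = 2.64×10⁻⁴
On a pressure surface, geostrophic balance gives V_g = (g/f)|∂Z/∂n|:
V_g = 9.81 × 2.64×10⁻⁴ / 1.40×10⁻⁴ = 18.5 m/s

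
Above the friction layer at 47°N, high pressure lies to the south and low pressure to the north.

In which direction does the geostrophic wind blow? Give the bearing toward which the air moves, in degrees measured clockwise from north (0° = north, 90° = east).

090°

The pressure-gradient force points toward the north (bearing 000°).
Geostrophic balance: in the Northern Hemisphere the Coriolis force deflects motion to the right, so the geostrophic wind blows 90° to the right of the pressure-gradient force (low pressure on the left).
Rotating 000° by 90° clockwise gives 090° — the wind blows toward the east.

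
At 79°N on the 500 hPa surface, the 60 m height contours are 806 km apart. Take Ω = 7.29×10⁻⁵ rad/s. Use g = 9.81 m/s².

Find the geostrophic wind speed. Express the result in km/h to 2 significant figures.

Coriolis parameter at 79°N:
f = 2Ω sin φ = 2 × 7.29×10⁻⁵ × sin 79° = 1.43×10⁻⁴ s⁻¹
Height gradient: |∂Z/∂n| = 60 m / 806000 m = 7.44×10⁻⁵
On a pressure surface, geostrophic balance gives V_g = (g/f)|∂Z/∂n|:
V_g = 9.81 × 7.44×10⁻⁵ / 1.43×10⁻⁴ = 5.10 m/s
Converting: 5.10 m/s × 3.6 = 18 km/h

18 km/h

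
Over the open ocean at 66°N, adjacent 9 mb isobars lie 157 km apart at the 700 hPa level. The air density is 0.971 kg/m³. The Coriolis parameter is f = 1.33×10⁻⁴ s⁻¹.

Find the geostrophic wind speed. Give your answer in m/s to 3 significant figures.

44.4 m/s

Pressure gradient: |∂P/∂n| = 900 Pa / 157000 m = 5.73×10⁻³ Pa/m
Geostrophic balance (pressure-gradient force = Coriolis force):
V_g = (1/(fρ)) |∂P/∂n| = 5.73×10⁻³ / (1.33×10⁻⁴ × 0.971) = 44.4 m/s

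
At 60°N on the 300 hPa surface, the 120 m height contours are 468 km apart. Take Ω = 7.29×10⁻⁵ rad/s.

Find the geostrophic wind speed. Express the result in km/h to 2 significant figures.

72 km/h

Coriolis parameter at 60°N:
f = 2Ω sin φ = 2 × 7.29×10⁻⁵ × sin 60° = 1.26×10⁻⁴ s⁻¹
Height gradient: |∂Z/∂n| = 120 m / 468000 m = 2.56×10⁻⁴
On a pressure surface, geostrophic balance gives V_g = (g/f)|∂Z/∂n|:
V_g = 9.81 × 2.56×10⁻⁴ / 1.26×10⁻⁴ = 19.9 m/s
Converting: 19.9 m/s × 3.6 = 72 km/h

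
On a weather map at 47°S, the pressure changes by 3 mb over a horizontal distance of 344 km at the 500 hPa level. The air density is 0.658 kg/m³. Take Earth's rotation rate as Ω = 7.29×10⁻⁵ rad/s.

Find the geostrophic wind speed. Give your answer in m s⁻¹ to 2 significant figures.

12 m s⁻¹

Coriolis parameter at 47°S:
f = 2Ω sin φ = 2 × 7.29×10⁻⁵ × sin 47° = 1.07×10⁻⁴ s⁻¹
Pressure gradient: |∂P/∂n| = 300 Pa / 344000 m = 8.72×10⁻⁴ Pa/m
Geostrophic balance (pressure-gradient force = Coriolis force):
V_g = (1/(fρ)) |∂P/∂n| = 8.72×10⁻⁴ / (1.07×10⁻⁴ × 0.658) = 12.4 m/s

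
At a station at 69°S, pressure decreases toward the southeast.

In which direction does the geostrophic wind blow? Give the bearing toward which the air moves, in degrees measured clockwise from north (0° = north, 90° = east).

045°

The pressure-gradient force points toward the southeast (bearing 135°).
Geostrophic balance: in the Southern Hemisphere the Coriolis force deflects motion to the left, so the geostrophic wind blows 90° to the left of the pressure-gradient force (low pressure on the right).
Rotating 135° by 90° counterclockwise gives 045° — the wind blows toward the northeast.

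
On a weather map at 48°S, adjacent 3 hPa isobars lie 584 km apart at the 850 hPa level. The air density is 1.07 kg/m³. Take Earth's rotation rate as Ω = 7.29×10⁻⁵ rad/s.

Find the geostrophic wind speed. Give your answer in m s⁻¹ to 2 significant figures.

Coriolis parameter at 48°S:
f = 2Ω sin φ = 2 × 7.29×10⁻⁵ × sin 48° = 1.08×10⁻⁴ s⁻¹
Pressure gradient: |∂P/∂n| = 300 Pa / 584000 m = 5.14×10⁻⁴ Pa/m
Geostrophic balance (pressure-gradient force = Coriolis force):
V_g = (1/(fρ)) |∂P/∂n| = 5.14×10⁻⁴ / (1.08×10⁻⁴ × 1.07) = 4.43 m/s

4.4 m s⁻¹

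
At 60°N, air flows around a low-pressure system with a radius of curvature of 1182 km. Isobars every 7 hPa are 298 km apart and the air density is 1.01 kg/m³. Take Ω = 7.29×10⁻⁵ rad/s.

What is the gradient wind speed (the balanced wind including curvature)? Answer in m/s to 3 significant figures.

Coriolis parameter at 60°N:
f = 2Ω sin φ = 2 × 7.29×10⁻⁵ × sin 60° = 1.26×10⁻⁴ s⁻¹
Pressure gradient: |∂P/∂n| = 700 Pa / 298000 m = 2.35×10⁻³ Pa/m
Geostrophic speed: V_g = |∂P/∂n|/(fρ) = 2.35×10⁻³/(1.26×10⁻⁴ × 1.01) = 18.4 m/s
Around a low, centrifugal force acts outward with Coriolis, so pressure-gradient force balances both:
(1/ρ)|∂P/∂n| = fV + V²/R  →  V² + fR·V − fR·V_g = 0
With fR = 1.26×10⁻⁴ × 1182×10³ m = 149 m/s:
V = [−fR + √((fR)² + 4 fR V_g)]/2 = [−149 + √(149² + 4×149×18.4)]/2 = 16.6 m/s
Subgeostrophic (V < V_g = 18.4 m/s), as expected around a low.

16.6 m/s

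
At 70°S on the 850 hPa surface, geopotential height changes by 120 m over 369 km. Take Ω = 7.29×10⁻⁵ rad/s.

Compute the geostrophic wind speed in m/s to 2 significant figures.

23 m/s

Coriolis parameter at 70°S:
f = 2Ω sin φ = 2 × 7.29×10⁻⁵ × sin 70° = 1.37×10⁻⁴ s⁻¹
Height gradient: |∂Z/∂n| = 120 m / 369000 m = 3.25×10⁻⁴
On a pressure surface, geostrophic balance gives V_g = (g/f)|∂Z/∂n|:
V_g = 9.81 × 3.25×10⁻⁴ / 1.37×10⁻⁴ = 23.3 m/s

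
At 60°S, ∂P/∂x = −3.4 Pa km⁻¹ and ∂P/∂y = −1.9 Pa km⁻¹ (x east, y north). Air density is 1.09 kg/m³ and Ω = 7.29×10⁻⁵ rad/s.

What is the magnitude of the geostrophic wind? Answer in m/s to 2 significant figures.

Coriolis parameter at 60°S:
f = 2Ω sin φ = 2 × 7.29×10⁻⁵ × sin 60° = 1.26×10⁻⁴ s⁻¹
In the Southern Hemisphere f is negative: f = −1.26×10⁻⁴ s⁻¹.
Component geostrophic relations (x east, y north):
u_g = −(1/(fρ)) ∂P/∂y,  v_g = (1/(fρ)) ∂P/∂x
u_g = −(−1.9×10⁻³)/(−1.26×10⁻⁴ × 1.09) = −13.8 m/s;  v_g = (−3.4×10⁻³)/(−1.26×10⁻⁴ × 1.09) = 24.7 m/s
|V_g| = √(u_g² + v_g²) = 28.3 m/s

28 m/s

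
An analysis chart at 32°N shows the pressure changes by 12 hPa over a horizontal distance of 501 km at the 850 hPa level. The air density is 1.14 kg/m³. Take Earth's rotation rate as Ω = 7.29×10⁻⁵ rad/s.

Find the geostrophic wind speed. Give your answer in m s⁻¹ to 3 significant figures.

27.2 m s⁻¹

Coriolis parameter at 32°N:
f = 2Ω sin φ = 2 × 7.29×10⁻⁵ × sin 32° = 7.73×10⁻⁵ s⁻¹
Pressure gradient: |∂P/∂n| = 1200 Pa / 501000 m = 2.40×10⁻³ Pa/m
Geostrophic balance (pressure-gradient force = Coriolis force):
V_g = (1/(fρ)) |∂P/∂n| = 2.40×10⁻³ / (7.73×10⁻⁵ × 1.14) = 27.2 m/s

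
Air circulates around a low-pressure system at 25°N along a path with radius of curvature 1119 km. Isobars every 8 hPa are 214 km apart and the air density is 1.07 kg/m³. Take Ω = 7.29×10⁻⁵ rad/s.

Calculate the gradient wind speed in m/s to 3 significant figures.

Coriolis parameter at 25°N:
f = 2Ω sin φ = 2 × 7.29×10⁻⁵ × sin 25° = 6.16×10⁻⁵ s⁻¹
Pressure gradient: |∂P/∂n| = 800 Pa / 214000 m = 3.74×10⁻³ Pa/m
Geostrophic speed: V_g = |∂P/∂n|/(fρ) = 3.74×10⁻³/(6.16×10⁻⁵ × 1.07) = 56.7 m/s
Around a low, centrifugal force acts outward with Coriolis, so pressure-gradient force balances both:
(1/ρ)|∂P/∂n| = fV + V²/R  →  V² + fR·V − fR·V_g = 0
With fR = 6.16×10⁻⁵ × 1119×10³ m = 69.0 m/s:
V = [−fR + √((fR)² + 4 fR V_g)]/2 = [−69.0 + √(69.0² + 4×69.0×56.7)]/2 = 36.9 m/s
Subgeostrophic (V < V_g = 56.7 m/s), as expected around a low.

36.9 m/s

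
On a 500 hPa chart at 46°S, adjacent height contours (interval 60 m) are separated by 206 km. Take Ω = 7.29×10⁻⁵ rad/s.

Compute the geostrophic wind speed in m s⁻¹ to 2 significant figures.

Coriolis parameter at 46°S:
f = 2Ω sin φ = 2 × 7.29×10⁻⁵ × sin 46° = 1.05×10⁻⁴ s⁻¹
Height gradient: |∂Z/∂n| = 60 m / 206000 m = 2.91×10⁻⁴
On a pressure surface, geostrophic balance gives V_g = (g/f)|∂Z/∂n|:
V_g = 9.81 × 2.91×10⁻⁴ / 1.05×10⁻⁴ = 27.2 m/s

27 m s⁻¹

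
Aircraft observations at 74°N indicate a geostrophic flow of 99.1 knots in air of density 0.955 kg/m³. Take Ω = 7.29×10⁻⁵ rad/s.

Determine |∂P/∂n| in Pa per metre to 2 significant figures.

6.8×10⁻³ Pa/m

Coriolis parameter at 74°N:
f = 2Ω sin φ = 2 × 7.29×10⁻⁵ × sin 74° = 1.40×10⁻⁴ s⁻¹
Wind speed in SI: 99.1 knots = 51.0 m/s
Geostrophic balance rearranged: |∂P/∂n| = f ρ V_g
|∂P/∂n| = 1.40×10⁻⁴ × 0.955 × 51.0 = 6.82×10⁻³ Pa/m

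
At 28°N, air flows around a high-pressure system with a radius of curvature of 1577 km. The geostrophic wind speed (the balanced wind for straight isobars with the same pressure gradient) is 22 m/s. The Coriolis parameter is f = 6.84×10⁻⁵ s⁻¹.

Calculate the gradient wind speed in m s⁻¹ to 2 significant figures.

31 m s⁻¹

Around a high, pressure-gradient force acts outward with centrifugal, so Coriolis balances both:
fV = (1/ρ)|∂P/∂n| + V²/R  →  V² − fR·V + fR·V_g = 0
With fR = 6.84×10⁻⁵ × 1577×10³ m = 108 m/s:
V = [fR − √((fR)² − 4 fR V_g)]/2 = [108 − √(108² − 4×108×22)]/2 = 30.8 m/s
Supergeostrophic (V > V_g = 22 m/s), as expected around a high.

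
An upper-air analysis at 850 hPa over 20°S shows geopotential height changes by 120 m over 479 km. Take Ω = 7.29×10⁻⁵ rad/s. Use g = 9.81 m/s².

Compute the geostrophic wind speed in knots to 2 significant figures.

Coriolis parameter at 20°S:
f = 2Ω sin φ = 2 × 7.29×10⁻⁵ × sin 20° = 4.99×10⁻⁵ s⁻¹
Height gradient: |∂Z/∂n| = 120 m / 479000 m = 2.51×10⁻⁴
On a pressure surface, geostrophic balance gives V_g = (g/f)|∂Z/∂n|:
V_g = 9.81 × 2.51×10⁻⁴ / 4.99×10⁻⁵ = 49.3 m/s
Converting: 49.3 m/s × 1.944 = 96 knots

96 knots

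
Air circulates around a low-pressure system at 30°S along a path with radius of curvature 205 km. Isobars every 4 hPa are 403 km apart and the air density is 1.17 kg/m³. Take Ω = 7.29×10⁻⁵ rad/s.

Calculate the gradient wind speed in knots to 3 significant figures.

Coriolis parameter at 30°S:
f = 2Ω sin φ = 2 × 7.29×10⁻⁵ × sin 30° = 7.29×10⁻⁵ s⁻¹
Pressure gradient: |∂P/∂n| = 400 Pa / 403000 m = 9.93×10⁻⁴ Pa/m
Geostrophic speed: V_g = |∂P/∂n|/(fρ) = 9.93×10⁻⁴/(7.29×10⁻⁵ × 1.17) = 11.6 m/s
Around a low, centrifugal force acts outward with Coriolis, so pressure-gradient force balances both:
(1/ρ)|∂P/∂n| = fV + V²/R  →  V² + fR·V − fR·V_g = 0
With fR = 7.29×10⁻⁵ × 205×10³ m = 14.9 m/s:
V = [−fR + √((fR)² + 4 fR V_g)]/2 = [−14.9 + √(14.9² + 4×14.9×11.6)]/2 = 7.69 m/s
Subgeostrophic (V < V_g = 11.6 m/s), as expected around a low.
Converting: 7.69 m/s × 1.944 = 14.9 knots

14.9 knots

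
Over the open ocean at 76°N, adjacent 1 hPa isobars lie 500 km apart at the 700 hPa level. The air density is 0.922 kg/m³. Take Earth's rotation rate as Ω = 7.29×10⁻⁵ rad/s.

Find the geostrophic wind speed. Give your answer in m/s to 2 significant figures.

Coriolis parameter at 76°N:
f = 2Ω sin φ = 2 × 7.29×10⁻⁵ × sin 76° = 1.41×10⁻⁴ s⁻¹
Pressure gradient: |∂P/∂n| = 100 Pa / 500000 m = 2.00×10⁻⁴ Pa/m
Geostrophic balance (pressure-gradient force = Coriolis force):
V_g = (1/(fρ)) |∂P/∂n| = 2.00×10⁻⁴ / (1.41×10⁻⁴ × 0.922) = 1.53 m/s

1.5 m/s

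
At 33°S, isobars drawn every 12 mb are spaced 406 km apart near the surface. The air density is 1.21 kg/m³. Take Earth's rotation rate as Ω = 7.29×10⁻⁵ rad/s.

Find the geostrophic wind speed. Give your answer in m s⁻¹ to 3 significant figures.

30.8 m s⁻¹

Coriolis parameter at 33°S:
f = 2Ω sin φ = 2 × 7.29×10⁻⁵ × sin 33° = 7.94×10⁻⁵ s⁻¹
Pressure gradient: |∂P/∂n| = 1200 Pa / 406000 m = 2.96×10⁻³ Pa/m
Geostrophic balance (pressure-gradient force = Coriolis force):
V_g = (1/(fρ)) |∂P/∂n| = 2.96×10⁻³ / (7.94×10⁻⁵ × 1.21) = 30.8 m/s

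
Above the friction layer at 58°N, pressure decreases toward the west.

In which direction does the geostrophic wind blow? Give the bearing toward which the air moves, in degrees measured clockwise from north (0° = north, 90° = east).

The pressure-gradient force points toward the west (bearing 270°).
Geostrophic balance: in the Northern Hemisphere the Coriolis force deflects motion to the right, so the geostrophic wind blows 90° to the right of the pressure-gradient force (low pressure on the left).
Rotating 270° by 90° clockwise gives 000° — the wind blows toward the north.

000°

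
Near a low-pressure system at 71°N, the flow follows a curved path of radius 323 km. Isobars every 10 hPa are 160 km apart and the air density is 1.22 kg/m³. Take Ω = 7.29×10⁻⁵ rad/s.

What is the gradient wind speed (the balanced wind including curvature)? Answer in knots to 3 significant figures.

46.9 knots

Coriolis parameter at 71°N:
f = 2Ω sin φ = 2 × 7.29×10⁻⁵ × sin 71° = 1.38×10⁻⁴ s⁻¹
Pressure gradient: |∂P/∂n| = 1000 Pa / 160000 m = 6.25×10⁻³ Pa/m
Geostrophic speed: V_g = |∂P/∂n|/(fρ) = 6.25×10⁻³/(1.38×10⁻⁴ × 1.22) = 37.2 m/s
Around a low, centrifugal force acts outward with Coriolis, so pressure-gradient force balances both:
(1/ρ)|∂P/∂n| = fV + V²/R  →  V² + fR·V − fR·V_g = 0
With fR = 1.38×10⁻⁴ × 323×10³ m = 44.5 m/s:
V = [−fR + √((fR)² + 4 fR V_g)]/2 = [−44.5 + √(44.5² + 4×44.5×37.2)]/2 = 24.1 m/s
Subgeostrophic (V < V_g = 37.2 m/s), as expected around a low.
Converting: 24.1 m/s × 1.944 = 46.9 knots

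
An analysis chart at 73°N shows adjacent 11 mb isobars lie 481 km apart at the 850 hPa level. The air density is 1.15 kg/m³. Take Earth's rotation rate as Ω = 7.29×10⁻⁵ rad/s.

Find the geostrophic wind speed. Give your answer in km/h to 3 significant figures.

51.3 km/h

Coriolis parameter at 73°N:
f = 2Ω sin φ = 2 × 7.29×10⁻⁵ × sin 73° = 1.39×10⁻⁴ s⁻¹
Pressure gradient: |∂P/∂n| = 1100 Pa / 481000 m = 2.29×10⁻³ Pa/m
Geostrophic balance (pressure-gradient force = Coriolis force):
V_g = (1/(fρ)) |∂P/∂n| = 2.29×10⁻³ / (1.39×10⁻⁴ × 1.15) = 14.3 m/s
Converting: 14.3 m/s × 3.6 = 51.3 km/h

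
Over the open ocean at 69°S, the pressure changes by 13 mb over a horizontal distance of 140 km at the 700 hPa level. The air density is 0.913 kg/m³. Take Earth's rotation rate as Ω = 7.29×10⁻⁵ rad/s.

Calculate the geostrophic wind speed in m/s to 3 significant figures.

74.7 m/s

Coriolis parameter at 69°S:
f = 2Ω sin φ = 2 × 7.29×10⁻⁵ × sin 69° = 1.36×10⁻⁴ s⁻¹
Pressure gradient: |∂P/∂n| = 1300 Pa / 140000 m = 9.29×10⁻³ Pa/m
Geostrophic balance (pressure-gradient force = Coriolis force):
V_g = (1/(fρ)) |∂P/∂n| = 9.29×10⁻³ / (1.36×10⁻⁴ × 0.913) = 74.7 m/s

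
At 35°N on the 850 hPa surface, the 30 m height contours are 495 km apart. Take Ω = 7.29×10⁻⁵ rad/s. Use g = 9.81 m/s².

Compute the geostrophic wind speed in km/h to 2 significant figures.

26 km/h

Coriolis parameter at 35°N:
f = 2Ω sin φ = 2 × 7.29×10⁻⁵ × sin 35° = 8.36×10⁻⁵ s⁻¹
Height gradient: |∂Z/∂n| = 30 m / 495000 m = 6.06×10⁻⁵
On a pressure surface, geostrophic balance gives V_g = (g/f)|∂Z/∂n|:
V_g = 9.81 × 6.06×10⁻⁵ / 8.36×10⁻⁵ = 7.11 m/s
Converting: 7.11 m/s × 3.6 = 26 km/h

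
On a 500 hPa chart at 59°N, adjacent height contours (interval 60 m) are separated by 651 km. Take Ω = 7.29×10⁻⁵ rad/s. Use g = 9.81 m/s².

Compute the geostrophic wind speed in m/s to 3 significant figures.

Coriolis parameter at 59°N:
f = 2Ω sin φ = 2 × 7.29×10⁻⁵ × sin 59° = 1.25×10⁻⁴ s⁻¹
Height gradient: |∂Z/∂n| = 60 m / 651000 m = 9.22×10⁻⁵
On a pressure surface, geostrophic balance gives V_g = (g/f)|∂Z/∂n|:
V_g = 9.81 × 9.22×10⁻⁵ / 1.25×10⁻⁴ = 7.23 m/s

7.23 m/s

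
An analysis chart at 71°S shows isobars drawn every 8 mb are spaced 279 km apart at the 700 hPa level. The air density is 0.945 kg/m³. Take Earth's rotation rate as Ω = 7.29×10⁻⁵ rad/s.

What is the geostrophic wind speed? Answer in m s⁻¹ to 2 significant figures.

22 m s⁻¹

Coriolis parameter at 71°S:
f = 2Ω sin φ = 2 × 7.29×10⁻⁵ × sin 71° = 1.38×10⁻⁴ s⁻¹
Pressure gradient: |∂P/∂n| = 800 Pa / 279000 m = 2.87×10⁻³ Pa/m
Geostrophic balance (pressure-gradient force = Coriolis force):
V_g = (1/(fρ)) |∂P/∂n| = 2.87×10⁻³ / (1.38×10⁻⁴ × 0.945) = 22.0 m/s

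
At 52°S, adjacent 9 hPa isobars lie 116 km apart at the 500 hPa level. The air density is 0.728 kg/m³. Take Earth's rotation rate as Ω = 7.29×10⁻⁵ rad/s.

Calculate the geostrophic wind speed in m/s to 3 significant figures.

Coriolis parameter at 52°S:
f = 2Ω sin φ = 2 × 7.29×10⁻⁵ × sin 52° = 1.15×10⁻⁴ s⁻¹
Pressure gradient: |∂P/∂n| = 900 Pa / 116000 m = 7.76×10⁻³ Pa/m
Geostrophic balance (pressure-gradient force = Coriolis force):
V_g = (1/(fρ)) |∂P/∂n| = 7.76×10⁻³ / (1.15×10⁻⁴ × 0.728) = 92.8 m/s

92.8 m/s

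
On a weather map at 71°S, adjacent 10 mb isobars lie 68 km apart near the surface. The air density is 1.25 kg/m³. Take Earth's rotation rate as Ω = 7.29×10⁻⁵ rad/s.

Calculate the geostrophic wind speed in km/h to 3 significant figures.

Coriolis parameter at 71°S:
f = 2Ω sin φ = 2 × 7.29×10⁻⁵ × sin 71° = 1.38×10⁻⁴ s⁻¹
Pressure gradient: |∂P/∂n| = 1000 Pa / 68000 m = 1.47×10⁻² Pa/m
Geostrophic balance (pressure-gradient force = Coriolis force):
V_g = (1/(fρ)) |∂P/∂n| = 1.47×10⁻² / (1.38×10⁻⁴ × 1.25) = 85.3 m/s
Converting: 85.3 m/s × 3.6 = 307 km/h

307 km/h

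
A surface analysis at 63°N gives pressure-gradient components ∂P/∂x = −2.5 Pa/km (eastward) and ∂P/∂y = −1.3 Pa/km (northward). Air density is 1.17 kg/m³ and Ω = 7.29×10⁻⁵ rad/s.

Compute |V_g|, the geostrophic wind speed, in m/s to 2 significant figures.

Coriolis parameter at 63°N:
f = 2Ω sin φ = 2 × 7.29×10⁻⁵ × sin 63° = 1.30×10⁻⁴ s⁻¹
Component geostrophic relations (x east, y north):
u_g = −(1/(fρ)) ∂P/∂y,  v_g = (1/(fρ)) ∂P/∂x
u_g = −(−1.3×10⁻³)/(1.30×10⁻⁴ × 1.17) = 8.55 m/s;  v_g = (−2.5×10⁻³)/(1.30×10⁻⁴ × 1.17) = −16.4 m/s
|V_g| = √(u_g² + v_g²) = 18.5 m/s

19 m/s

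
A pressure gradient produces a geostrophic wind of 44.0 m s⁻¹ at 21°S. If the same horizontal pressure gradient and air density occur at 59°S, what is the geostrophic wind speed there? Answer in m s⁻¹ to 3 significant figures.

With the same pressure gradient and density, V_g ∝ 1/f ∝ 1/sin φ.
V₂ = V₁ · sin φ₁ / sin φ₂ = 44.0 × sin 21° / sin 59°
V₂ = 44.0 × 0.3584/0.8572 = 18.4 m s⁻¹

18.4 m s⁻¹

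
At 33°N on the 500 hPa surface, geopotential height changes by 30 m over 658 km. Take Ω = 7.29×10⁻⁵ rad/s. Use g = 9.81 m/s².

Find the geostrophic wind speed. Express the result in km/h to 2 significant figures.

20 km/h

Coriolis parameter at 33°N:
f = 2Ω sin φ = 2 × 7.29×10⁻⁵ × sin 33° = 7.94×10⁻⁵ s⁻¹
Height gradient: |∂Z/∂n| = 30 m / 658000 m = 4.56×10⁻⁵
On a pressure surface, geostrophic balance gives V_g = (g/f)|∂Z/∂n|:
V_g = 9.81 × 4.56×10⁻⁵ / 7.94×10⁻⁵ = 5.63 m/s
Converting: 5.63 m/s × 3.6 = 20 km/h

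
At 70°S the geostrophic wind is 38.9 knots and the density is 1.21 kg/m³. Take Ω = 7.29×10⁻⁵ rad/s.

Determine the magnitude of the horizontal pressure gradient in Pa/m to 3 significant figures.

Coriolis parameter at 70°S:
f = 2Ω sin φ = 2 × 7.29×10⁻⁵ × sin 70° = 1.37×10⁻⁴ s⁻¹
Wind speed in SI: 38.9 knots = 20.0 m/s
Geostrophic balance rearranged: |∂P/∂n| = f ρ V_g
|∂P/∂n| = 1.37×10⁻⁴ × 1.21 × 20.0 = 3.32×10⁻³ Pa/m

3.32×10⁻³ Pa/m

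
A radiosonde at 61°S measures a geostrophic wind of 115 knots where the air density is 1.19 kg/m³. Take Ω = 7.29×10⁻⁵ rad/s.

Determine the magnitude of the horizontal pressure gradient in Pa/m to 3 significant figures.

Coriolis parameter at 61°S:
f = 2Ω sin φ = 2 × 7.29×10⁻⁵ × sin 61° = 1.28×10⁻⁴ s⁻¹
Wind speed in SI: 115 knots = 59.2 m/s
Geostrophic balance rearranged: |∂P/∂n| = f ρ V_g
|∂P/∂n| = 1.28×10⁻⁴ × 1.19 × 59.2 = 8.98×10⁻³ Pa/m

8.98×10⁻³ Pa/m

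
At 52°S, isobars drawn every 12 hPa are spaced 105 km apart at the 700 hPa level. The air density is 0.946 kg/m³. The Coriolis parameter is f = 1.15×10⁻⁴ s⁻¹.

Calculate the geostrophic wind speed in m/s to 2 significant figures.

Pressure gradient: |∂P/∂n| = 1200 Pa / 105000 m = 1.14×10⁻² Pa/m
Geostrophic balance (pressure-gradient force = Coriolis force):
V_g = (1/(fρ)) |∂P/∂n| = 1.14×10⁻² / (1.15×10⁻⁴ × 0.946) = 105 m/s

110 m/s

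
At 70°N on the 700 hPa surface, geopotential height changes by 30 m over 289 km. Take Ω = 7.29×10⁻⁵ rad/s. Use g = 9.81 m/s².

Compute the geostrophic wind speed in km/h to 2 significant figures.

27 km/h

Coriolis parameter at 70°N:
f = 2Ω sin φ = 2 × 7.29×10⁻⁵ × sin 70° = 1.37×10⁻⁴ s⁻¹
Height gradient: |∂Z/∂n| = 30 m / 289000 m = 1.04×10⁻⁴
On a pressure surface, geostrophic balance gives V_g = (g/f)|∂Z/∂n|:
V_g = 9.81 × 1.04×10⁻⁴ / 1.37×10⁻⁴ = 7.43 m/s
Converting: 7.43 m/s × 3.6 = 27 km/h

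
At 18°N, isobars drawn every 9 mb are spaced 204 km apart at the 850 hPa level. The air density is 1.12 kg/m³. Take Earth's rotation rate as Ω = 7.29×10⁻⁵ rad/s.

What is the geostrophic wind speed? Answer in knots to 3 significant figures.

Coriolis parameter at 18°N:
f = 2Ω sin φ = 2 × 7.29×10⁻⁵ × sin 18° = 4.51×10⁻⁵ s⁻¹
Pressure gradient: |∂P/∂n| = 900 Pa / 204000 m = 4.41×10⁻³ Pa/m
Geostrophic balance (pressure-gradient force = Coriolis force):
V_g = (1/(fρ)) |∂P/∂n| = 4.41×10⁻³ / (4.51×10⁻⁵ × 1.12) = 87.4 m/s
Converting: 87.4 m/s × 1.944 = 170 knots

170 knots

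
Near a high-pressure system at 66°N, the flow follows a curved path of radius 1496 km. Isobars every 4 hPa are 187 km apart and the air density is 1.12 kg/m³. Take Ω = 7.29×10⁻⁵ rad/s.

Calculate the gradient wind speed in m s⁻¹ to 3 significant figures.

15.6 m s⁻¹

Coriolis parameter at 66°N:
f = 2Ω sin φ = 2 × 7.29×10⁻⁵ × sin 66° = 1.33×10⁻⁴ s⁻¹
Pressure gradient: |∂P/∂n| = 400 Pa / 187000 m = 2.14×10⁻³ Pa/m
Geostrophic speed: V_g = |∂P/∂n|/(fρ) = 2.14×10⁻³/(1.33×10⁻⁴ × 1.12) = 14.3 m/s
Around a high, pressure-gradient force acts outward with centrifugal, so Coriolis balances both:
fV = (1/ρ)|∂P/∂n| + V²/R  →  V² − fR·V + fR·V_g = 0
With fR = 1.33×10⁻⁴ × 1496×10³ m = 199 m/s:
V = [fR − √((fR)² − 4 fR V_g)]/2 = [199 − √(199² − 4×199×14.3)]/2 = 15.6 m/s
Supergeostrophic (V > V_g = 14.3 m/s), as expected around a high.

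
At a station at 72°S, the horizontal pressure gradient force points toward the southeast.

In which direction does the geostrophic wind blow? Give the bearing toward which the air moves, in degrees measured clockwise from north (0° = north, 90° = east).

The pressure-gradient force points toward the southeast (bearing 135°).
Geostrophic balance: in the Southern Hemisphere the Coriolis force deflects motion to the left, so the geostrophic wind blows 90° to the left of the pressure-gradient force (low pressure on the right).
Rotating 135° by 90° counterclockwise gives 045° — the wind blows toward the northeast.

045°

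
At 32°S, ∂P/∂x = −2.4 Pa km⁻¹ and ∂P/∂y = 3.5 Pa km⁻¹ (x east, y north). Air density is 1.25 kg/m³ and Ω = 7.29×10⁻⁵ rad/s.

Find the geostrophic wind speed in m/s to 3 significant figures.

43.9 m/s

Coriolis parameter at 32°S:
f = 2Ω sin φ = 2 × 7.29×10⁻⁵ × sin 32° = 7.73×10⁻⁵ s⁻¹
In the Southern Hemisphere f is negative: f = −7.73×10⁻⁵ s⁻¹.
Component geostrophic relations (x east, y north):
u_g = −(1/(fρ)) ∂P/∂y,  v_g = (1/(fρ)) ∂P/∂x
u_g = −(3.5×10⁻³)/(−7.73×10⁻⁵ × 1.25) = 36.2 m/s;  v_g = (−2.4×10⁻³)/(−7.73×10⁻⁵ × 1.25) = 24.9 m/s
|V_g| = √(u_g² + v_g²) = 43.9 m/s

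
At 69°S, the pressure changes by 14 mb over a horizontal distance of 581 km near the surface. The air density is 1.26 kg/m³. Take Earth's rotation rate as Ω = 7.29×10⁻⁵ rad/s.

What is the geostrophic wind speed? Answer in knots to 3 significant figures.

27.3 knots

Coriolis parameter at 69°S:
f = 2Ω sin φ = 2 × 7.29×10⁻⁵ × sin 69° = 1.36×10⁻⁴ s⁻¹
Pressure gradient: |∂P/∂n| = 1400 Pa / 581000 m = 2.41×10⁻³ Pa/m
Geostrophic balance (pressure-gradient force = Coriolis force):
V_g = (1/(fρ)) |∂P/∂n| = 2.41×10⁻³ / (1.36×10⁻⁴ × 1.26) = 14.0 m/s
Converting: 14.0 m/s × 1.944 = 27.3 knots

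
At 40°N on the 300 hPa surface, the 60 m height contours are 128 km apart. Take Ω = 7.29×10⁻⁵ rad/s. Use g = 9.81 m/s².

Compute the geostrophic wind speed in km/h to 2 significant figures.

180 km/h

Coriolis parameter at 40°N:
f = 2Ω sin φ = 2 × 7.29×10⁻⁵ × sin 40° = 9.37×10⁻⁵ s⁻¹
Height gradient: |∂Z/∂n| = 60 m / 128000 m = 4.69×10⁻⁴
On a pressure surface, geostrophic balance gives V_g = (g/f)|∂Z/∂n|:
V_g = 9.81 × 4.69×10⁻⁴ / 9.37×10⁻⁵ = 49.1 m/s
Converting: 49.1 m/s × 3.6 = 180 km/h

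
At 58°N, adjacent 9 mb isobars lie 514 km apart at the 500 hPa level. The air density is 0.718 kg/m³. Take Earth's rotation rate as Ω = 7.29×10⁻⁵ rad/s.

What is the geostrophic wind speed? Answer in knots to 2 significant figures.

Coriolis parameter at 58°N:
f = 2Ω sin φ = 2 × 7.29×10⁻⁵ × sin 58° = 1.24×10⁻⁴ s⁻¹
Pressure gradient: |∂P/∂n| = 900 Pa / 514000 m = 1.75×10⁻³ Pa/m
Geostrophic balance (pressure-gradient force = Coriolis force):
V_g = (1/(fρ)) |∂P/∂n| = 1.75×10⁻³ / (1.24×10⁻⁴ × 0.718) = 19.7 m/s
Converting: 19.7 m/s × 1.944 = 38 knots

38 knots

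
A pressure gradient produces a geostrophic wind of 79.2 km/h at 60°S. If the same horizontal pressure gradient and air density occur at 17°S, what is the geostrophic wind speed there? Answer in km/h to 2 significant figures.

With the same pressure gradient and density, V_g ∝ 1/f ∝ 1/sin φ.
V₂ = V₁ · sin φ₁ / sin φ₂ = 79.2 × sin 60° / sin 17°
V₂ = 79.2 × 0.8660/0.2924 = 230 km/h

230 km/h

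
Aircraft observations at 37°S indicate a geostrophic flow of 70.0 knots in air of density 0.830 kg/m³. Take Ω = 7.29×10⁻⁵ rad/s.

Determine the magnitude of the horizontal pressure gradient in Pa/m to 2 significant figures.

Coriolis parameter at 37°S:
f = 2Ω sin φ = 2 × 7.29×10⁻⁵ × sin 37° = 8.77×10⁻⁵ s⁻¹
Wind speed in SI: 70.0 knots = 36.0 m/s
Geostrophic balance rearranged: |∂P/∂n| = f ρ V_g
|∂P/∂n| = 8.77×10⁻⁵ × 0.830 × 36.0 = 2.62×10⁻³ Pa/m

2.6×10⁻³ Pa/m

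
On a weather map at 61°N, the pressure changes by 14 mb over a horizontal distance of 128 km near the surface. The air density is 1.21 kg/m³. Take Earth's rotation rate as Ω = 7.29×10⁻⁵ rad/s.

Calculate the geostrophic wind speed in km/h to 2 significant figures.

260 km/h

Coriolis parameter at 61°N:
f = 2Ω sin φ = 2 × 7.29×10⁻⁵ × sin 61° = 1.28×10⁻⁴ s⁻¹
Pressure gradient: |∂P/∂n| = 1400 Pa / 128000 m = 1.09×10⁻² Pa/m
Geostrophic balance (pressure-gradient force = Coriolis force):
V_g = (1/(fρ)) |∂P/∂n| = 1.09×10⁻² / (1.28×10⁻⁴ × 1.21) = 70.9 m/s
Converting: 70.9 m/s × 3.6 = 260 km/h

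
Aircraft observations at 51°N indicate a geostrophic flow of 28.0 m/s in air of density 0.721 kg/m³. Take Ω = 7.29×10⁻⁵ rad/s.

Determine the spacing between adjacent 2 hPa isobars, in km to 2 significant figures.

87 km

Coriolis parameter at 51°N:
f = 2Ω sin φ = 2 × 7.29×10⁻⁵ × sin 51° = 1.13×10⁻⁴ s⁻¹
Geostrophic balance rearranged: |∂P/∂n| = f ρ V_g
|∂P/∂n| = 1.13×10⁻⁴ × 0.721 × 28.0 = 2.29×10⁻³ Pa/m
Isobar spacing: Δn = ΔP/|∂P/∂n| = 200 Pa / 2.29×10⁻³ Pa/m = 87433 m ≈ 87 km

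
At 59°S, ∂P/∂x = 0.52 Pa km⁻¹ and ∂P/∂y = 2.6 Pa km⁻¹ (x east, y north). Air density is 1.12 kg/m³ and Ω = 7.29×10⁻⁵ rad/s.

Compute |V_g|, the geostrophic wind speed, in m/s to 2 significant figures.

19 m/s

Coriolis parameter at 59°S:
f = 2Ω sin φ = 2 × 7.29×10⁻⁵ × sin 59° = 1.25×10⁻⁴ s⁻¹
In the Southern Hemisphere f is negative: f = −1.25×10⁻⁴ s⁻¹.
Component geostrophic relations (x east, y north):
u_g = −(1/(fρ)) ∂P/∂y,  v_g = (1/(fρ)) ∂P/∂x
u_g = −(2.6×10⁻³)/(−1.25×10⁻⁴ × 1.12) = 18.6 m/s;  v_g = (0.52×10⁻³)/(−1.25×10⁻⁴ × 1.12) = −3.72 m/s
|V_g| = √(u_g² + v_g²) = 18.9 m/s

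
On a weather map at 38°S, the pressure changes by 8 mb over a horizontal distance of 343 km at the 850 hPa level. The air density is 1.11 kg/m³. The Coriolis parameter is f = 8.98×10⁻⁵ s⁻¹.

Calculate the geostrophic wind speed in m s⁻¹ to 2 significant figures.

Pressure gradient: |∂P/∂n| = 800 Pa / 343000 m = 2.33×10⁻³ Pa/m
Geostrophic balance (pressure-gradient force = Coriolis force):
V_g = (1/(fρ)) |∂P/∂n| = 2.33×10⁻³ / (8.98×10⁻⁵ × 1.11) = 23.4 m/s

23 m s⁻¹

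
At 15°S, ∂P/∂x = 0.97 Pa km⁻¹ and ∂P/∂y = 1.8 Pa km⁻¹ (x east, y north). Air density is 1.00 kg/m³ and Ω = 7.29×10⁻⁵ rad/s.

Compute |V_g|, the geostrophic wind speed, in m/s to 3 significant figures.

Coriolis parameter at 15°S:
f = 2Ω sin φ = 2 × 7.29×10⁻⁵ × sin 15° = 3.77×10⁻⁵ s⁻¹
In the Southern Hemisphere f is negative: f = −3.77×10⁻⁵ s⁻¹.
Component geostrophic relations (x east, y north):
u_g = −(1/(fρ)) ∂P/∂y,  v_g = (1/(fρ)) ∂P/∂x
u_g = −(1.8×10⁻³)/(−3.77×10⁻⁵ × 1.00) = 47.7 m/s;  v_g = (0.97×10⁻³)/(−3.77×10⁻⁵ × 1.00) = −25.7 m/s
|V_g| = √(u_g² + v_g²) = 54.2 m/s

54.2 m/s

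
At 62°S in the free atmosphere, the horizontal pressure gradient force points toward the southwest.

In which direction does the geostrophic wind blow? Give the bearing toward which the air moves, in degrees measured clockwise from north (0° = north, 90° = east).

135°

The pressure-gradient force points toward the southwest (bearing 225°).
Geostrophic balance: in the Southern Hemisphere the Coriolis force deflects motion to the left, so the geostrophic wind blows 90° to the left of the pressure-gradient force (low pressure on the right).
Rotating 225° by 90° counterclockwise gives 135° — the wind blows toward the southeast.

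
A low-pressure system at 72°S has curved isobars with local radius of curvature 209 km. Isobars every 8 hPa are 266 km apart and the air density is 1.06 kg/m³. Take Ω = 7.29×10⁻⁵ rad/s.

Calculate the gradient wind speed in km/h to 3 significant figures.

49.8 km/h

Coriolis parameter at 72°S:
f = 2Ω sin φ = 2 × 7.29×10⁻⁵ × sin 72° = 1.39×10⁻⁴ s⁻¹
Pressure gradient: |∂P/∂n| = 800 Pa / 266000 m = 3.01×10⁻³ Pa/m
Geostrophic speed: V_g = |∂P/∂n|/(fρ) = 3.01×10⁻³/(1.39×10⁻⁴ × 1.06) = 20.5 m/s
Around a low, centrifugal force acts outward with Coriolis, so pressure-gradient force balances both:
(1/ρ)|∂P/∂n| = fV + V²/R  →  V² + fR·V − fR·V_g = 0
With fR = 1.39×10⁻⁴ × 209×10³ m = 29.0 m/s:
V = [−fR + √((fR)² + 4 fR V_g)]/2 = [−29.0 + √(29.0² + 4×29.0×20.5)]/2 = 13.8 m/s
Subgeostrophic (V < V_g = 20.5 m/s), as expected around a low.
Converting: 13.8 m/s × 3.6 = 49.8 km/h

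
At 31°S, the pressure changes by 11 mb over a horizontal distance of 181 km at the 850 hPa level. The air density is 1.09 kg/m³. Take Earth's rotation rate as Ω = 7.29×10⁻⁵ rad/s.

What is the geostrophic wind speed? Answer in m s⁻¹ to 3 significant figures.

Coriolis parameter at 31°S:
f = 2Ω sin φ = 2 × 7.29×10⁻⁵ × sin 31° = 7.51×10⁻⁵ s⁻¹
Pressure gradient: |∂P/∂n| = 1100 Pa / 181000 m = 6.08×10⁻³ Pa/m
Geostrophic balance (pressure-gradient force = Coriolis force):
V_g = (1/(fρ)) |∂P/∂n| = 6.08×10⁻³ / (7.51×10⁻⁵ × 1.09) = 74.2 m/s

74.2 m s⁻¹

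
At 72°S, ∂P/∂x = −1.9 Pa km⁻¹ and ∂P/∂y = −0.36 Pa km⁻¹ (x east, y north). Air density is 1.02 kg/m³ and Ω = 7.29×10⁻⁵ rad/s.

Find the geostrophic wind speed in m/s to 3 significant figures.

Coriolis parameter at 72°S:
f = 2Ω sin φ = 2 × 7.29×10⁻⁵ × sin 72° = 1.39×10⁻⁴ s⁻¹
In the Southern Hemisphere f is negative: f = −1.39×10⁻⁴ s⁻¹.
Component geostrophic relations (x east, y north):
u_g = −(1/(fρ)) ∂P/∂y,  v_g = (1/(fρ)) ∂P/∂x
u_g = −(−0.36×10⁻³)/(−1.39×10⁻⁴ × 1.02) = −2.55 m/s;  v_g = (−1.9×10⁻³)/(−1.39×10⁻⁴ × 1.02) = 13.4 m/s
|V_g| = √(u_g² + v_g²) = 13.7 m/s

13.7 m/s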